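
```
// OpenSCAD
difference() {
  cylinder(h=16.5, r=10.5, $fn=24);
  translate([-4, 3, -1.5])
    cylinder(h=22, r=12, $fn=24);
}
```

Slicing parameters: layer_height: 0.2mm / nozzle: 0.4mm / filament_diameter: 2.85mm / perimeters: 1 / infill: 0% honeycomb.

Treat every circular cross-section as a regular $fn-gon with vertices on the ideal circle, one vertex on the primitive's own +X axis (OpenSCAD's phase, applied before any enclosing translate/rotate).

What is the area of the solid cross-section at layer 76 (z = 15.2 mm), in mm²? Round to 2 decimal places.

At z = 15.2 mm: the r=10.5 cylinder contributes a regular 24-gon of circumradius 10.5 (area = (24/2)·10.500²·sin(360°/24) = 342.42 mm²); the r=12 cylinder at (-4, 3) gives a regular 24-gon of circumradius 12 (constant along its height) (area = (24/2)·12.000²·sin(360°/24) = 447.24 mm²); Taking the first minus the rest: starting from the r=10.5 cylinder (342.42 mm²), the r=12 cylinder at (-4, 3) partially overlaps it — only the 278.73 mm² overlap (of its 447.24 mm²) is removed, clipping the outline — area = 63.69 mm². Overall, the cross-section is a single solid region. Net area = 63.69 mm².

63.69 mm²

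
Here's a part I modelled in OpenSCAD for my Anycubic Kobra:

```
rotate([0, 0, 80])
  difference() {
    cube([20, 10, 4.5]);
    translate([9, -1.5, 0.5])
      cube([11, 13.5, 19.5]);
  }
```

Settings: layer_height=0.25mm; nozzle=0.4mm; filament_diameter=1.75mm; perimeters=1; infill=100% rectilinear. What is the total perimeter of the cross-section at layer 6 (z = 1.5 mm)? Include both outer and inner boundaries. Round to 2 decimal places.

38.00 mm

At z = 1.5 mm: the 20×10 cube contributes its full rectangle (perimeter 60.00 mm); the 11×13.5 cube at (9, -1.5) contributes its full rectangle (perimeter 49.00 mm); After the difference (first − rest): starting from the 20×10 cube, the 11×13.5 cube at (9, -1.5) partially overlaps it — only the 110.00 mm² overlap (of its 148.50 mm²) is removed, clipping the outline — boundary = 38.00 mm; (whole slice rotated 80° about Z — lengths, areas and connectivity unchanged). Overall, the cross-section is a single solid region. Total boundary length (outer) = 38.00 mm.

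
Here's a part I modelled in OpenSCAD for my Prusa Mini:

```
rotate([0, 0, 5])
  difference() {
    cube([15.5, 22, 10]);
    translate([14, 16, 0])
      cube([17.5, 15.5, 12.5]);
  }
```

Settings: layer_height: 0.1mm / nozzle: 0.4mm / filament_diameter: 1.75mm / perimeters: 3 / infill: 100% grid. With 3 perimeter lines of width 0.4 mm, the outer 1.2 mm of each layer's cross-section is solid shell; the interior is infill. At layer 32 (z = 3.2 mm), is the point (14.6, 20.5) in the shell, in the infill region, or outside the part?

At z = 3.2 mm: the cube (footprint 15.5×22) is included at this height; the cube at (14, 16) is present — its section is the full 17.5×15.5 rectangle; Subtracting the remaining from the first: starting from the 15.5×22 cube, the 17.5×15.5 cube at (14, 16) partially overlaps it — only the 9.00 mm² overlap (of its 271.25 mm²) is removed, clipping the outline — 1 connected region; (whole slice rotated 5° about Z — lengths, areas and connectivity unchanged). Overall, the cross-section is a single solid region. Undo the 5° rotation: the query point maps to (16.331, 19.150) in the un-rotated model frame. The nearest boundary edge runs (14.00, 22.00)→(14.00, 16.00); distance from the point to it = 2.33 mm. The point is not inside any of the regions above, so it lies outside the cross-section (2.33 mm from the nearest boundary).

outside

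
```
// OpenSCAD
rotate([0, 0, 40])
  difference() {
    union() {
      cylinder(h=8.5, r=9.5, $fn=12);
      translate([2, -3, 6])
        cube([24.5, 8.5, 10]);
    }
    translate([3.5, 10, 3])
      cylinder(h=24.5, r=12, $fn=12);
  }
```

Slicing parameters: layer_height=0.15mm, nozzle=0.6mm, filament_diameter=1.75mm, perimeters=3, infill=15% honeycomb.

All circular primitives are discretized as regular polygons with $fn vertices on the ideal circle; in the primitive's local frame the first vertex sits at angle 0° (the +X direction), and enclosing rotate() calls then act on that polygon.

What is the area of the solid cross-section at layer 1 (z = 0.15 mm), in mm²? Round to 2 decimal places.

At z = 0.15 mm: the cylinder: section is a regular 12-gon, circumradius r=9.5 (area = (12/2)·9.500²·sin(360°/12) = 270.75 mm²); the cube at (2, -3) is absent (z outside [6, 16]); Taking the union: only the r=9.5 cylinder is present, so the union is just that shape — area = 270.75 mm²; the cylinder at (3.5, 10) is not intersected at this z (z outside [3, 27.5]); Taking the first minus the rest: none of the subtracted shapes is present at this height, so that combined region is unchanged — area = 270.75 mm²; (whole slice rotated 40° about Z — lengths, areas and connectivity unchanged). Overall, the cross-section is a single solid region. Net area = 270.75 mm².

270.75 mm²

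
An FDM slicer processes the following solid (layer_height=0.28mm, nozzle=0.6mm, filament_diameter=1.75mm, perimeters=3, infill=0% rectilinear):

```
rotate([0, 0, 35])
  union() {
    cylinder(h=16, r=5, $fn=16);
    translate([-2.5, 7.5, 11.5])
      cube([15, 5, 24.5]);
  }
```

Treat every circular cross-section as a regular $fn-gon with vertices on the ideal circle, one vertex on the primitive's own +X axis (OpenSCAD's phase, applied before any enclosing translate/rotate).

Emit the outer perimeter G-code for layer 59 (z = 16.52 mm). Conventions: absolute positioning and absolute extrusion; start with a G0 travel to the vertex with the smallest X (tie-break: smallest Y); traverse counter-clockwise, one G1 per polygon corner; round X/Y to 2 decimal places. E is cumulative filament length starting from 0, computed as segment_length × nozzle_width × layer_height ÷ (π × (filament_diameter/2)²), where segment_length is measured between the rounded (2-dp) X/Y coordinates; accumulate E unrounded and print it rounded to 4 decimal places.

G0 X-9.22 Y8.81 Z16.52
G1 X-6.35 Y4.71 E0.3496
G1 X5.94 Y13.31 E1.3973
G1 X3.07 Y17.41 E1.7468
G1 X-9.22 Y8.81 E2.7945

At z = 16.52 mm: the cylinder does not reach this height (z outside [0, 16]); the 15×5 cube at (-2.5, 7.5) contributes its full rectangle; Merging all regions: only the 15×5 cube at (-2.5, 7.5) is present, so the union is just that shape — 1 connected region; (whole slice rotated 35° about Z — lengths, areas and connectivity unchanged). The outline is a single polygon with 4 vertices. Extrusion per mm of travel: 0.6 × 0.28 / (π × 0.875²) = 0.069846. Accumulating E over each segment gives final E = 2.7945.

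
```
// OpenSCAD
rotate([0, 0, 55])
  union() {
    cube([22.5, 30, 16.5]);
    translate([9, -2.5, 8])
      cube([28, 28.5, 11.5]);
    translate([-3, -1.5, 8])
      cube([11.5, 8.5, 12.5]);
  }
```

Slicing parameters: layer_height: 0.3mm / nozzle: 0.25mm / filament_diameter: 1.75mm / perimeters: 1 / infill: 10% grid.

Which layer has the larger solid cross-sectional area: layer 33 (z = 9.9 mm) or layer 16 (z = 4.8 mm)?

layer 33 (z = 9.9 mm)

Layer 33 (z = 9.9): the cube is present — its section is the full 22.5×30 rectangle (area 675.00 mm²); the cube at (9, -2.5) (footprint 28×28.5) is included at this height (area 798.00 mm²); the cube at (-3, -1.5) is present — its section is the full 11.5×8.5 rectangle (area 97.75 mm²); Merging all regions: the regions partially overlap — summed areas 1570.75 mm² minus the doubly-counted overlap 410.50 mm² gives 1160.25 mm² — area = 1160.25 mm²; (rotated 55° about Z; rotation is an isometry so areas/perimeters/island counts are preserved). So its area = 1160.25 mm². Layer 16 (z = 4.8): the 22.5×30 cube contributes its full rectangle (area 675.00 mm²); the cube at (9, -2.5) is not intersected at this z (z outside [8, 19.5]); the cube at (-3, -1.5) does not reach this height (z outside [8, 20.5]); Merging all regions: only the 22.5×30 cube is present, so the union is just that shape — area = 675.00 mm²; (whole slice rotated 55° about Z — lengths, areas and connectivity unchanged). So its area = 675.00 mm². Layer 33 is larger (1160.25 vs 675.00 mm²).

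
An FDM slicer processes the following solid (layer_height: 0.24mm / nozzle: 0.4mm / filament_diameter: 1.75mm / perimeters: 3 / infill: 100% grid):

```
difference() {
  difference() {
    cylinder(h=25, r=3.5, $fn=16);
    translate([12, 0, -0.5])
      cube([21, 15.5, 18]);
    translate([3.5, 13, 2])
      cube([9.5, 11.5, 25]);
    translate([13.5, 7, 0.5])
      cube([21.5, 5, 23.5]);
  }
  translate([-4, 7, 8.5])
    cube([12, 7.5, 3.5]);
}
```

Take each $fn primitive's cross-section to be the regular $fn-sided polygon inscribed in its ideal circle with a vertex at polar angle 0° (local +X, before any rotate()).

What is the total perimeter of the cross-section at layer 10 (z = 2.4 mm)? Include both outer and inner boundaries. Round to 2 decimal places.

At z = 2.4 mm: the r=3.5 cylinder gives a regular 16-gon of circumradius 3.5 (constant along its height) (perimeter = 2·16·3.500·sin(180°/16) = 21.85 mm); the 21×15.5 cube at (12, 0) contributes its full rectangle (perimeter 73.00 mm); the 9.5×11.5 cube at (3.5, 13) contributes its full rectangle (perimeter 42.00 mm); the 21.5×5 cube at (13.5, 7) contributes its full rectangle (perimeter 53.00 mm); After the difference (first − rest): starting from the r=3.5 cylinder, the 21×15.5 cube at (12, 0) misses the remaining region (no effect); the 9.5×11.5 cube at (3.5, 13) misses the remaining region (no effect); the 21.5×5 cube at (13.5, 7) misses the remaining region (no effect) — boundary = 21.85 mm; the cube at (-4, 7) does not reach this height (z outside [8.5, 12]); Taking the first minus the rest: none of the subtracted shapes is present at this height, so the result so far is unchanged — boundary = 21.85 mm. Overall, the cross-section is a single solid region. Total boundary length (outer) = 21.85 mm.

21.85 mm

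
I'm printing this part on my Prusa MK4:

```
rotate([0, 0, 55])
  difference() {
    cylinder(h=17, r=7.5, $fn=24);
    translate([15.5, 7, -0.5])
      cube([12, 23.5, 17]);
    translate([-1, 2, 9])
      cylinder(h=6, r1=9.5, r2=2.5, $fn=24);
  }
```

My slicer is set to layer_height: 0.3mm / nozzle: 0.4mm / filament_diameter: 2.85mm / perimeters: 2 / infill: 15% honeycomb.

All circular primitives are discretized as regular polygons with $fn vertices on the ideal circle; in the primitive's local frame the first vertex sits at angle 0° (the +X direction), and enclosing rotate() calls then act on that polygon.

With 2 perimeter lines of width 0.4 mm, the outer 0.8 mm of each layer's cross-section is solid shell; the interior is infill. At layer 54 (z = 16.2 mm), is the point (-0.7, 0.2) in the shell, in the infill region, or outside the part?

At z = 16.2 mm: the r=7.5 cylinder gives a regular 24-gon of circumradius 7.5 (constant along its height); the cube at (15.5, 7) is present — its section is the full 12×23.5 rectangle; the cone at (-1, 2) does not reach this height (z outside [9, 15]); After the difference (first − rest): starting from the r=7.5 cylinder, the 12×23.5 cube at (15.5, 7) misses the remaining region (no effect) — 1 connected region; (whole slice rotated 55° about Z — lengths, areas and connectivity unchanged). Overall, the cross-section is a single solid region. Undo the 55° rotation: the query point maps to (-0.238, 0.688) in the un-rotated model frame. The nearest boundary edge runs (-3.75, 6.50)→(-1.94, 7.24); distance from the point to it = 6.71 mm. The point is inside the cross-section and 6.71 mm from the nearest boundary — more than the 0.8 mm shell width (2 × 0.4), so it's in the infill interior.

infill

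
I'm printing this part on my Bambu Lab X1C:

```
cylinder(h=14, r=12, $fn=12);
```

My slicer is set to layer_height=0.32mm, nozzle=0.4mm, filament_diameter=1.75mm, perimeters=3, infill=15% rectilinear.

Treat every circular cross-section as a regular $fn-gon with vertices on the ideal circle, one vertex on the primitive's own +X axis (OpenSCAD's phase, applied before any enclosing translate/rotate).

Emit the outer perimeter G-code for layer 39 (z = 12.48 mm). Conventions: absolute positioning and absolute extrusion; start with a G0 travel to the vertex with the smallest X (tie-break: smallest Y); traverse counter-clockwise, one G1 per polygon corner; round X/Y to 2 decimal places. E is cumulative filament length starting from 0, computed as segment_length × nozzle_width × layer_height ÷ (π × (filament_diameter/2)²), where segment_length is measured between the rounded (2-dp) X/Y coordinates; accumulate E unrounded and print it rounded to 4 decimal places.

G0 X-12.00 Y0.00 Z12.48
G1 X-10.39 Y-6.00 E0.3306
G1 X-6.00 Y-10.39 E0.6610
G1 X0.00 Y-12.00 E0.9916
G1 X6.00 Y-10.39 E1.3222
G1 X10.39 Y-6.00 E1.6526
G1 X12.00 Y0.00 E1.9831
G1 X10.39 Y6.00 E2.3137
G1 X6.00 Y10.39 E2.6441
G1 X0.00 Y12.00 E2.9747
G1 X-6.00 Y10.39 E3.3053
G1 X-10.39 Y6.00 E3.6357
G1 X-12.00 Y0.00 E3.9663

At z = 12.48 mm: the cylinder: section is a regular 12-gon, circumradius r=12. The outline is a single polygon with 12 vertices. Extrusion per mm of travel: 0.4 × 0.32 / (π × 0.875²) = 0.053216. Accumulating E over each segment gives final E = 3.9663.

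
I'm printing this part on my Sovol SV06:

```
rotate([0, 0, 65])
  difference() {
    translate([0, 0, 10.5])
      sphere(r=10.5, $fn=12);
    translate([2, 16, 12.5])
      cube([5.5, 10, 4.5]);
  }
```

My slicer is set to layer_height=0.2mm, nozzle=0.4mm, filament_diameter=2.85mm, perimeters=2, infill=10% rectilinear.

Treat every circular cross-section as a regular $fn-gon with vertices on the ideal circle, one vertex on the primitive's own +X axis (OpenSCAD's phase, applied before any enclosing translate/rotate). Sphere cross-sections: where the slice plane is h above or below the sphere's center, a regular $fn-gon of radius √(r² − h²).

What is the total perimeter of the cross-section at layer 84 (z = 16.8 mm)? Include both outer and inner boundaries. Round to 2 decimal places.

At z = 16.8 mm: the r=10.5 sphere slices to a regular 12-gon of circumradius 8.400 (√(r²−h²) with h=6.3 from center) (perimeter = 2·12·8.400·sin(180°/12) = 52.18 mm); the cube at (2, 16) is present — its section is the full 5.5×10 rectangle (perimeter 31.00 mm); After the difference (first − rest): starting from the r=10.5 sphere, the 5.5×10 cube at (2, 16) misses the remaining region (no effect) — boundary = 52.18 mm; (rotated 65° about Z; rotation is an isometry so areas/perimeters/island counts are preserved). Overall, the cross-section is a single solid region. Total boundary length (outer) = 52.18 mm.

52.18 mm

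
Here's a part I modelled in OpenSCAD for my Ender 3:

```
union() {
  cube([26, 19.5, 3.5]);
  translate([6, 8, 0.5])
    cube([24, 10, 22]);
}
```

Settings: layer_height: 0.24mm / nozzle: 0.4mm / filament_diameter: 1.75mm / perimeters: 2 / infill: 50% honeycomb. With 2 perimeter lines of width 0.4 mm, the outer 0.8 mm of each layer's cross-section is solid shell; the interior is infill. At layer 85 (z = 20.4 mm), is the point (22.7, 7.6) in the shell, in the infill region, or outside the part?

outside

At z = 20.4 mm: the cube does not reach this height (z outside [0, 3.5]); the 24×10 cube at (6, 8) contributes its full rectangle; Combining (union): only the 24×10 cube at (6, 8) is present, so the union is just that shape — 1 connected region. Overall, the cross-section is a single solid region. The nearest boundary edge runs (6.00, 8.00)→(30.00, 8.00); distance from the point to it = 0.40 mm. The point is not inside any of the regions above, so it lies outside the cross-section (0.40 mm from the nearest boundary).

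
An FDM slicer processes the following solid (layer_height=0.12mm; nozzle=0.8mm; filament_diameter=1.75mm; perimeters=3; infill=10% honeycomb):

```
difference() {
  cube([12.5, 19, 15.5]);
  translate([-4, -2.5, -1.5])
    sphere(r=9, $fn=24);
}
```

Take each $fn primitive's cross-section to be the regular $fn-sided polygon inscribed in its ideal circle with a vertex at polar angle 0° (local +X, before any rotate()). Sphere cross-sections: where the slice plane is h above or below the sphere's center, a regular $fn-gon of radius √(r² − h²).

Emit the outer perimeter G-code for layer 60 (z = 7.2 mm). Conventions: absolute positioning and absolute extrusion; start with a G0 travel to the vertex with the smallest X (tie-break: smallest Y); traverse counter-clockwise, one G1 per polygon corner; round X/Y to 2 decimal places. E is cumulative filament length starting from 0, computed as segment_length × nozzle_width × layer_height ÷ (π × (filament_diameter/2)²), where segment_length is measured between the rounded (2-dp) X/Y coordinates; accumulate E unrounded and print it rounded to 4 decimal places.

At z = 7.2 mm: the cube is present — its section is the full 12.5×19 rectangle; the r=9 sphere at (-4, -2.5) contributes a regular 24-gon of circumradius √(9²−8.7²) = 2.304; Subtracting the remaining from the first: starting from the 12.5×19 cube, the r=9 sphere at (-4, -2.5) misses the remaining region (no effect) — 1 connected region. The outline is a single polygon with 4 vertices. Extrusion per mm of travel: 0.8 × 0.12 / (π × 0.875²) = 0.039912. Accumulating E over each segment gives final E = 2.5145.

G0 X0.00 Y0.00 Z7.20
G1 X12.50 Y0.00 E0.4989
G1 X12.50 Y19.00 E1.2572
G1 X0.00 Y19.00 E1.7561
G1 X0.00 Y0.00 E2.5145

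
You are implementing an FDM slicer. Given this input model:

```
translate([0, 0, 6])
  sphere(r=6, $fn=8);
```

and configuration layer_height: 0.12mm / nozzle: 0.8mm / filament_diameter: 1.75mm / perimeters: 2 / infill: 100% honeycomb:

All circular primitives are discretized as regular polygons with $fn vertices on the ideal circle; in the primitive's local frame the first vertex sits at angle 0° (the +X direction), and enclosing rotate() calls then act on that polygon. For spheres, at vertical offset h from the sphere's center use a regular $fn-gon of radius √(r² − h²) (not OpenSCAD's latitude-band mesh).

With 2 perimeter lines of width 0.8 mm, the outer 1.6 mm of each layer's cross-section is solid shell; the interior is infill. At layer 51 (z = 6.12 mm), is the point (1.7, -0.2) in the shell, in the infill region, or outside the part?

infill

At z = 6.12 mm: the sphere: section is a regular 8-gon, circumradius = √(r²−h²) = √(6²−0.12²) = 5.999. Overall, the cross-section is a single solid region. The nearest boundary edge runs (4.24, -4.24)→(6.00, 0.00); distance from the point to it = 3.90 mm. The point is inside the cross-section and 3.90 mm from the nearest boundary — more than the 1.6 mm shell width (2 × 0.8), so it's in the infill interior.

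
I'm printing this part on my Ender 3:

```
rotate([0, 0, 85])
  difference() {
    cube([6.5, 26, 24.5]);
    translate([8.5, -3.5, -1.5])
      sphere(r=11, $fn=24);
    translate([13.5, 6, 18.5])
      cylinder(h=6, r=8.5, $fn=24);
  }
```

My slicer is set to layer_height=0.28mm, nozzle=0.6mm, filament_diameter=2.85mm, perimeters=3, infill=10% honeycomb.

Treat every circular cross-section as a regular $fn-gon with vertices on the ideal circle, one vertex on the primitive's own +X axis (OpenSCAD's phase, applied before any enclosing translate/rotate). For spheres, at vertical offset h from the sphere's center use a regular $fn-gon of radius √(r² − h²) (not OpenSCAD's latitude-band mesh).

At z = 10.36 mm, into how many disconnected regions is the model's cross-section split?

At z = 10.36 mm: the cube is present — its section is the full 6.5×26 rectangle; the sphere at (8.5, -3.5) does not reach this height (|z−center|=11.860 > r=11); the cylinder at (13.5, 6) is not intersected at this z (z outside [18.5, 24.5]); After the difference (first − rest): none of the subtracted shapes is present at this height, so the 6.5×26 cube is unchanged — 1 connected region; (rotated 85° about Z; rotation is an isometry so areas/perimeters/island counts are preserved). The result has 1 disconnected region.

1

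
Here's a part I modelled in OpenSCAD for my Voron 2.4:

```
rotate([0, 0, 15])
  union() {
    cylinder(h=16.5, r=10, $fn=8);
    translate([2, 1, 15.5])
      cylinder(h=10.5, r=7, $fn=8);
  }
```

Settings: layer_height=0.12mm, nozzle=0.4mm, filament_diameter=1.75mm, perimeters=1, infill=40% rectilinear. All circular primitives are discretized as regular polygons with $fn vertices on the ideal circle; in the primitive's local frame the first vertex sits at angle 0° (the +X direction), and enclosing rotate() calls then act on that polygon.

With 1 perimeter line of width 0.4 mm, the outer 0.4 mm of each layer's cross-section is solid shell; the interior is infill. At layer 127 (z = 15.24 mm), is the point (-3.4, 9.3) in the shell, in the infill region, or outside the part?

At z = 15.24 mm: the r=10 cylinder gives a regular 8-gon of circumradius 10 (constant along its height); the cylinder at (2, 1) is absent (z outside [15.5, 26]); Merging all regions: only the r=10 cylinder is present, so the union is just that shape — 1 connected region; (rotated 15° about Z; rotation is an isometry so areas/perimeters/island counts are preserved). Overall, the cross-section is a single solid region. Undo the 15° rotation: the query point maps to (-0.877, 9.863) in the un-rotated model frame. The nearest boundary edge runs (0.00, 10.00)→(-7.07, 7.07); distance from the point to it = 0.21 mm. The point is not inside any of the regions above, so it lies outside the cross-section (0.21 mm from the nearest boundary).

outside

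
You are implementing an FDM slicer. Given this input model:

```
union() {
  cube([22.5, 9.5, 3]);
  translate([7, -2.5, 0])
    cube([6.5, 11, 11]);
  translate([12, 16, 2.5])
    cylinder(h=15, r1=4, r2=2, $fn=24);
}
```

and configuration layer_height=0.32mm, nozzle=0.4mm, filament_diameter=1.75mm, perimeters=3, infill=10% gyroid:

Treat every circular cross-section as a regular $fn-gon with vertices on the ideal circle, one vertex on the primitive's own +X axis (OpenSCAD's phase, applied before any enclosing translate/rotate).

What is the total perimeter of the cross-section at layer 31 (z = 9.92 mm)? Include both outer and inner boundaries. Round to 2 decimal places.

53.86 mm

At z = 9.92 mm: the cube is not intersected at this z (z outside [0, 3]); the cube at (7, -2.5) (footprint 6.5×11) is included at this height (perimeter 35.00 mm); the cone at (12, 16) (r1=4→r2=2) has section circumradius 3.011 here — a regular 24-gon (perimeter = 2·24·3.011·sin(180°/24) = 18.86 mm); Merging all regions: the 2 present regions are separate (no shared area or edge), so areas and boundary lengths simply add and each stays a separate island — boundary = 53.86 mm. Overall, the cross-section has 2 separate islands. Total boundary length (outer) = 53.86 mm.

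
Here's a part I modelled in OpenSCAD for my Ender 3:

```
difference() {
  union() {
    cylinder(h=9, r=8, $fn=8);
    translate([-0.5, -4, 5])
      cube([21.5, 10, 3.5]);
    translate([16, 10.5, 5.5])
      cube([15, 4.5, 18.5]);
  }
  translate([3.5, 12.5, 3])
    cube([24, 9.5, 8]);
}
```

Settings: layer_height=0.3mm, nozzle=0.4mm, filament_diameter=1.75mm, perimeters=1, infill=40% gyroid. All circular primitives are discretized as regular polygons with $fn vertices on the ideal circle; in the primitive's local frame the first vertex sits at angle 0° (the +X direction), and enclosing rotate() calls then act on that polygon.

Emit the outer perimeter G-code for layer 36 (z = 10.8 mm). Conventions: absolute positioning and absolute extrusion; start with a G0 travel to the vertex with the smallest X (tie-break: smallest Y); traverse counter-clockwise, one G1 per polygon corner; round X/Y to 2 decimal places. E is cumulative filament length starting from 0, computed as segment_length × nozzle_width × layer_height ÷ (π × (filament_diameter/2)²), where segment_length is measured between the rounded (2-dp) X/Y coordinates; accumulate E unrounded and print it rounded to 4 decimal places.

G0 X16.00 Y10.50 Z10.80
G1 X31.00 Y10.50 E0.7484
G1 X31.00 Y15.00 E0.9729
G1 X27.50 Y15.00 E1.1475
G1 X27.50 Y12.50 E1.2722
G1 X16.00 Y12.50 E1.8459
G1 X16.00 Y10.50 E1.9457

At z = 10.8 mm: the cylinder is absent (z outside [0, 9]); the cube at (-0.5, -4) does not reach this height (z outside [5, 8.5]); the 15×4.5 cube at (16, 10.5) contributes its full rectangle; Taking the union: only the 15×4.5 cube at (16, 10.5) is present, so the union is just that shape — 1 connected region; the 24×9.5 cube at (3.5, 12.5) contributes its full rectangle; Taking the first minus the rest: starting from the result so far, the 24×9.5 cube at (3.5, 12.5) partially overlaps it — only the 28.75 mm² overlap (of its 228.00 mm²) is removed, clipping the outline — 1 connected region. The outline is a single polygon with 6 vertices. Extrusion per mm of travel: 0.4 × 0.3 / (π × 0.875²) = 0.049890. Accumulating E over each segment gives final E = 1.9457.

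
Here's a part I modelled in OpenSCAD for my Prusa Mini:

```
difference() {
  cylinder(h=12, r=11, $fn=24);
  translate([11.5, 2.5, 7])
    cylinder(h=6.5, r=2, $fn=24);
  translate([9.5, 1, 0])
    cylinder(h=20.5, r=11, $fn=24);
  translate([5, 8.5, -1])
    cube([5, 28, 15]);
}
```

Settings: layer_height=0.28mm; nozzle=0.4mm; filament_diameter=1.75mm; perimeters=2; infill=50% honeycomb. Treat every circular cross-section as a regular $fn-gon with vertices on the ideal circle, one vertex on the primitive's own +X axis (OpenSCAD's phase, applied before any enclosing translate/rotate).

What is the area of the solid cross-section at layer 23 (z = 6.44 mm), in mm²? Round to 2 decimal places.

At z = 6.44 mm: the r=11 cylinder contributes a regular 24-gon of circumradius 11 (area = (24/2)·11.000²·sin(360°/24) = 375.81 mm²); the cylinder at (11.5, 2.5) is absent (z outside [7, 13.5]); the r=11 cylinder at (9.5, 1) gives a regular 24-gon of circumradius 11 (constant along its height) (area = (24/2)·11.000²·sin(360°/24) = 375.81 mm²); the cube at (5, 8.5) is present — its section is the full 5×28 rectangle (area 140.00 mm²); Taking the first minus the rest: starting from the r=11 cylinder (375.81 mm²), the r=11 cylinder at (9.5, 1) partially overlaps it — only the 173.64 mm² overlap (of its 375.81 mm²) is removed, clipping the outline; the 5×28 cube at (5, 8.5) misses the remaining region (no effect) — area = 202.17 mm². Overall, the cross-section is a single solid region. Net area = 202.17 mm².

202.17 mm²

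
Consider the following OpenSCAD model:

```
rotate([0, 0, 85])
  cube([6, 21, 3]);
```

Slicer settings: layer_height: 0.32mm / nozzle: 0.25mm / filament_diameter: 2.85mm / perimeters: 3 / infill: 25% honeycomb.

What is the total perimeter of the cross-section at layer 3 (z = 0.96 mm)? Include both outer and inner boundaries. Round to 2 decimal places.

At z = 0.96 mm: the 6×21 cube contributes its full rectangle (perimeter 54.00 mm); (rotated 85° about Z; rotation is an isometry so areas/perimeters/island counts are preserved). Overall, the cross-section is a single solid region. Total boundary length (outer) = 54.00 mm.

54.00 mm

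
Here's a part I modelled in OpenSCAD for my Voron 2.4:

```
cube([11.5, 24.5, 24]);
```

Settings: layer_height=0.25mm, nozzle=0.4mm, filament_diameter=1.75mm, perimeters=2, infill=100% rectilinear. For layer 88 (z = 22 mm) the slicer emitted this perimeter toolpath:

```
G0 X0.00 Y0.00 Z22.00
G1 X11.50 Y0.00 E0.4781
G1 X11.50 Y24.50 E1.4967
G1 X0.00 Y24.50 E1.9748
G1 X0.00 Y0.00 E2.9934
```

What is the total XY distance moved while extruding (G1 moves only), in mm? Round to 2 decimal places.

72.00 mm

Sum the Euclidean lengths of each G1 segment: total = 72.00 mm.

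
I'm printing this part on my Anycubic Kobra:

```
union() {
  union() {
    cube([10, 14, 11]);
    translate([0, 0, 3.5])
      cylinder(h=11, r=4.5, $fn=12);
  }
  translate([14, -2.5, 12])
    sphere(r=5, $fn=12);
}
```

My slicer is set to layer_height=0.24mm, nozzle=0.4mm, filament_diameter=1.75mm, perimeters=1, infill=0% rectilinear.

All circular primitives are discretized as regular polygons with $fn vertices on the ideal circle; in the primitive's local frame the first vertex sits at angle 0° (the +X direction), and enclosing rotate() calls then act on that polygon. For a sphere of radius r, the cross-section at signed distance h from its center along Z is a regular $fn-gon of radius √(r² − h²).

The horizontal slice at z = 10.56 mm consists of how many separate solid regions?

At z = 10.56 mm: the cube (footprint 10×14) is included at this height; the cylinder: section is a regular 12-gon, circumradius r=4.5; Merging all regions: the regions partially overlap (shared area 15.19 mm²), so overlapping operands fuse into one piece — 1 connected region; the sphere at (14, -2.5): section is a regular 12-gon, circumradius = √(r²−h²) = √(5²−1.44²) = 4.788; Merging all regions: the regions partially overlap (shared area 0.00 mm²), so overlapping operands fuse into one piece — 1 connected region. The result has 1 disconnected region.

1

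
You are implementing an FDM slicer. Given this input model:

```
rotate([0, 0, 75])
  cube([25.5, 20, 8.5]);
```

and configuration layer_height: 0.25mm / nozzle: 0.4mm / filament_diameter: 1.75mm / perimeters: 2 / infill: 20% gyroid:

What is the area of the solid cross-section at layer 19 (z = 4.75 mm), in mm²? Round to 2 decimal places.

510.00 mm²

At z = 4.75 mm: the 25.5×20 cube contributes its full rectangle (area 510.00 mm²); (rotated 75° about Z; rotation is an isometry so areas/perimeters/island counts are preserved). Overall, the cross-section is a single solid region. Net area = 510.00 mm².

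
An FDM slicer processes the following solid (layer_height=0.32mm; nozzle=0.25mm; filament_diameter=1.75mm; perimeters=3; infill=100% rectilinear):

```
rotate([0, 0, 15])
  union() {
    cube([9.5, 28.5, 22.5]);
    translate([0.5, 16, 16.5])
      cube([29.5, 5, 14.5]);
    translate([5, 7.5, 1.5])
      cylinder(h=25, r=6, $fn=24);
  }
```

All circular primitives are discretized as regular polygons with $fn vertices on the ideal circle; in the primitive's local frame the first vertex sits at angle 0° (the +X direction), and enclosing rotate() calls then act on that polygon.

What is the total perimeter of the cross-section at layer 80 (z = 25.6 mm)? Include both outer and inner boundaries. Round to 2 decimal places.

106.59 mm

At z = 25.6 mm: the cube does not reach this height (z outside [0, 22.5]); the 29.5×5 cube at (0.5, 16) contributes its full rectangle (perimeter 69.00 mm); the r=6 cylinder at (5, 7.5) gives a regular 24-gon of circumradius 6 (constant along its height) (perimeter = 2·24·6.000·sin(180°/24) = 37.59 mm); Merging all regions: the 2 present regions are separate (no shared area or edge), so areas and boundary lengths simply add and each stays a separate island — boundary = 106.59 mm; (whole slice rotated 15° about Z — lengths, areas and connectivity unchanged). Overall, the cross-section has 2 separate islands. Total boundary length (outer) = 106.59 mm.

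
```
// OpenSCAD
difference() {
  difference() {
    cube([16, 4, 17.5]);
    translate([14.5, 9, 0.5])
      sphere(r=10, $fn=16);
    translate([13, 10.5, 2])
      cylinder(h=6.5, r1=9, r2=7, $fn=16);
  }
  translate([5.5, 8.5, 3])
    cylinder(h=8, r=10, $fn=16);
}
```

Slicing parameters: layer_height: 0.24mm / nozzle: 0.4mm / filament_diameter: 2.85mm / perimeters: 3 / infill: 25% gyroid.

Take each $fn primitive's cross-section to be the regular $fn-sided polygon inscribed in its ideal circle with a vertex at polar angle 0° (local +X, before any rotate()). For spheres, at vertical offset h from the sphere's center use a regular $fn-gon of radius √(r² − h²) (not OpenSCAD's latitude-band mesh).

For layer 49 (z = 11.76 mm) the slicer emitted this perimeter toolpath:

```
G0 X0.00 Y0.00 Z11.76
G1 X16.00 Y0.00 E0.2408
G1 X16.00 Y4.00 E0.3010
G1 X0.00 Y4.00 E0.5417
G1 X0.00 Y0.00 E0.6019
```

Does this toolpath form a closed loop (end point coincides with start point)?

Start point (G0): (0.00, 0.00). End point (last G1): the path returns to the start — closed.

yes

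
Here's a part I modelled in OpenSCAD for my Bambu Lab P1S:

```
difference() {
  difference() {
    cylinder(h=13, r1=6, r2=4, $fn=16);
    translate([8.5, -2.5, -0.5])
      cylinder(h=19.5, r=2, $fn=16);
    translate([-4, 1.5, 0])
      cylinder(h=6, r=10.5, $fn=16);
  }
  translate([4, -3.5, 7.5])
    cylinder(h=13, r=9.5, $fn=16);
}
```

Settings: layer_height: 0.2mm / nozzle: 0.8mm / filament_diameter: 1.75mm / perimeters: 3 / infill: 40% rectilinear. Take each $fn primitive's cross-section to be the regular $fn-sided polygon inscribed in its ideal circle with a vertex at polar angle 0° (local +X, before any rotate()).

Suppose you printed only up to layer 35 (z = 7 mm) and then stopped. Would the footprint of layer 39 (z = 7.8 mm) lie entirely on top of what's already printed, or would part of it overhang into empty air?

entirely on top

Compare the two slices. At z = 7: the cone contributes a regular 16-gon of circumradius 4.923 (interpolated between r1=6 and r2=4 at t=0.538) (area = (16/2)·4.923²·sin(360°/16) = 74.20 mm²); the r=2 cylinder at (8.5, -2.5) contributes a regular 16-gon of circumradius 2 (area = (16/2)·2.000²·sin(360°/16) = 12.25 mm²); the cylinder at (-4, 1.5) is absent (z outside [0, 6]); Subtracting the remaining from the first: starting from the cone (74.20 mm²), the r=2 cylinder at (8.5, -2.5) misses the remaining region (no effect) — area = 74.20 mm²; the cylinder at (4, -3.5) does not reach this height (z outside [7.5, 20.5]); After the difference (first − rest): none of the subtracted shapes is present at this height, so the result so far is unchanged — area = 74.20 mm². At z = 7.8: the cone contributes a regular 16-gon of circumradius 4.800 (interpolated between r1=6 and r2=4 at t=0.600) (area = (16/2)·4.800²·sin(360°/16) = 70.54 mm²); the r=2 cylinder at (8.5, -2.5) contributes a regular 16-gon of circumradius 2 (area = (16/2)·2.000²·sin(360°/16) = 12.25 mm²); the cylinder at (-4, 1.5) does not reach this height (z outside [0, 6]); Taking the first minus the rest: starting from the cone (70.54 mm²), the r=2 cylinder at (8.5, -2.5) misses the remaining region (no effect) — area = 70.54 mm²; the r=9.5 cylinder at (4, -3.5) gives a regular 16-gon of circumradius 9.5 (constant along its height) (area = (16/2)·9.500²·sin(360°/16) = 276.30 mm²); After the difference (first − rest): starting from the result so far (70.54 mm²), the r=9.5 cylinder at (4, -3.5) partially overlaps it — only the 67.51 mm² overlap (of its 276.30 mm²) is removed, clipping the outline — area = 3.03 mm². Checking containment: the cross-section at z = 7.8 is a subset of the cross-section at z = 7.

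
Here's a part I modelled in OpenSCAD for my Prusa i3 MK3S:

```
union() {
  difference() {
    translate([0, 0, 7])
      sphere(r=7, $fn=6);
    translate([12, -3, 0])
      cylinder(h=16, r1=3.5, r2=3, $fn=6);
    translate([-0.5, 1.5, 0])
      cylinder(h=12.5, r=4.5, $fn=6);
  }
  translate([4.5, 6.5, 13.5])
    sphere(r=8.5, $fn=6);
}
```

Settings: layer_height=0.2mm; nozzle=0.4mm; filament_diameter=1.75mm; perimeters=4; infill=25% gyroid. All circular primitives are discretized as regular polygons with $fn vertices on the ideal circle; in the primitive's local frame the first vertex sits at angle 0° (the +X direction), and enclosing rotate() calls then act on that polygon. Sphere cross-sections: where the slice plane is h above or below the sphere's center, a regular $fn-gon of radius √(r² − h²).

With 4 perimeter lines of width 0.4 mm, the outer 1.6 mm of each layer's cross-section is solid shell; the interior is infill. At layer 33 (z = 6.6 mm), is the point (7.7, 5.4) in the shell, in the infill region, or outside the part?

At z = 6.6 mm: the r=7 sphere slices to a regular 6-gon of circumradius 6.989 (√(r²−h²) with h=0.4 from center); the cone at (12, -3): at t=0.412 of its height the radius interpolates to r₁+(r₂−r₁)t = 3.294, giving a regular 6-gon of that circumradius; the r=4.5 cylinder at (-0.5, 1.5) gives a regular 6-gon of circumradius 4.5 (constant along its height); After the difference (first − rest): starting from the r=7 sphere, the cone at (12, -3) misses the remaining region (no effect); the r=4.5 cylinder at (-0.5, 1.5) lies wholly inside it (removes its full 52.61 mm² and its 27.00 mm outline becomes a hole wall) — 1 connected region with 1 hole; the sphere at (4.5, 6.5): section is a regular 6-gon, circumradius = √(r²−h²) = √(8.5²−6.9²) = 4.964; Merging all regions: the regions partially overlap (shared area 9.21 mm²), so overlapping operands fuse into one piece — 1 connected region with 1 hole. Overall, the cross-section is one region with 1 hole. The nearest boundary edge runs (9.46, 6.50)→(6.98, 2.20); distance from the point to it = 0.98 mm. The point is inside the cross-section, 0.98 mm from the nearest boundary — within the 1.6 mm shell band (4 × 0.4).

shell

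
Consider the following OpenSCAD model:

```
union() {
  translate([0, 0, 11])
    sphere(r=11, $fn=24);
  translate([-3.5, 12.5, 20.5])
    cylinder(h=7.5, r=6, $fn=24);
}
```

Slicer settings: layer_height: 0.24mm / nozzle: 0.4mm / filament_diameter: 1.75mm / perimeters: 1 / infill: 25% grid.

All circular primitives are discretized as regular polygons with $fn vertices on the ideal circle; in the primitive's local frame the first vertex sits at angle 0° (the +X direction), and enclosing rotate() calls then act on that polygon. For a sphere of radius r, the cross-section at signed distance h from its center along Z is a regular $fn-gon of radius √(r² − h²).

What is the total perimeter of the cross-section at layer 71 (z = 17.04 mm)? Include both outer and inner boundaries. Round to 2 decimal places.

57.60 mm

At z = 17.04 mm: the sphere: section is a regular 24-gon, circumradius = √(r²−h²) = √(11²−6.04²) = 9.193 (perimeter = 2·24·9.193·sin(180°/24) = 57.60 mm); the cylinder at (-3.5, 12.5) is not intersected at this z (z outside [20.5, 28]); Taking the union: only the r=11 sphere is present, so the union is just that shape — boundary = 57.60 mm. Overall, the cross-section is a single solid region. Total boundary length (outer) = 57.60 mm.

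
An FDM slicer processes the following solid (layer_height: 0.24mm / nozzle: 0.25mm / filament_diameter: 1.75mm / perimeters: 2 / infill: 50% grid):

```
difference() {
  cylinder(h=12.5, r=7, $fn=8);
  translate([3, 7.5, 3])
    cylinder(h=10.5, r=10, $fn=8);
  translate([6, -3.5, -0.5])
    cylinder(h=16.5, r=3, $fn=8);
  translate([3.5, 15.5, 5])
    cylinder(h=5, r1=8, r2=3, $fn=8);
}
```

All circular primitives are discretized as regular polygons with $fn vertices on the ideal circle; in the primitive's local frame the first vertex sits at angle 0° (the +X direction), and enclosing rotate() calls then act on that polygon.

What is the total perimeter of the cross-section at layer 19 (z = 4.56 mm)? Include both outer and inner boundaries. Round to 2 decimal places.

At z = 4.56 mm: the r=7 cylinder gives a regular 8-gon of circumradius 7 (constant along its height) (perimeter = 2·8·7.000·sin(180°/8) = 42.86 mm); the r=10 cylinder at (3, 7.5) contributes a regular 8-gon of circumradius 10 (perimeter = 2·8·10.000·sin(180°/8) = 61.23 mm); the cylinder at (6, -3.5): section is a regular 8-gon, circumradius r=3 (perimeter = 2·8·3.000·sin(180°/8) = 18.37 mm); the cone at (3.5, 15.5) does not reach this height (z outside [5, 10]); After the difference (first − rest): starting from the r=7 cylinder, the r=10 cylinder at (3, 7.5) partially overlaps it — only the 77.34 mm² overlap (of its 282.84 mm²) is removed, clipping the outline; the r=3 cylinder at (6, -3.5) partially overlaps it — only the 7.85 mm² overlap (of its 25.46 mm²) is removed, clipping the outline — boundary = 34.07 mm. Overall, the cross-section is a single solid region. Total boundary length (outer) = 34.07 mm.

34.07 mm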